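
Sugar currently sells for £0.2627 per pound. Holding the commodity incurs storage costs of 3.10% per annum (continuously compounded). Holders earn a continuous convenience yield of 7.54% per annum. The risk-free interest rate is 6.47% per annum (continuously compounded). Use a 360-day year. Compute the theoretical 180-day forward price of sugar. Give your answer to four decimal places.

Net carry = r + u − y = 0.0647 + 0.0310 − 0.0754 = 0.0203
F = S·e^((r+u−y)T) = 0.2627 · e^(0.0203 × 180/360) = 0.2627 · e^0.010150
= 0.2627 × 1.010202 = £0.2654 per pound

£0.2654 per pound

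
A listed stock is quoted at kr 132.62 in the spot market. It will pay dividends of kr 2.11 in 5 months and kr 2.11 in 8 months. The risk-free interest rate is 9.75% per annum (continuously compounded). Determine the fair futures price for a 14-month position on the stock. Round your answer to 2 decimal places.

kr 144.11

PV(dividends) I = 2.11·e^(−0.0975·5/12) + 2.11·e^(−0.0975·8/12)
I = 2.0260 + 1.9772 = 4.0032
F = (S − I)·e^(rT) = (132.62 − 4.0032) · e^(0.0975·14/12)
= 128.6168 · e^0.113750 = 128.6168 × 1.120472 = kr 144.11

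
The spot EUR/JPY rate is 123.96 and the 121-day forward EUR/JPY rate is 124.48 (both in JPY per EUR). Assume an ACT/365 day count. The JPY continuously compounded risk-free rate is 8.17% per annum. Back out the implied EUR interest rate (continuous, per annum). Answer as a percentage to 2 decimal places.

6.91%

F = S·e^((r_JPY − r_EUR)T) ⇒ r_EUR = r_JPY − ln(F/S)/T
ln(124.48/123.96) = 0.004186; /(121/365) = 0.012627
r_EUR = 0.0817 − 0.012627 = 0.069073
r_EUR = 6.91%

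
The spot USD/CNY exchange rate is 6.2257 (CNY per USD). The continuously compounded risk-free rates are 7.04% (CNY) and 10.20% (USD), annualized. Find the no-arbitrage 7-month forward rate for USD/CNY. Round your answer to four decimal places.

F = S·e^((r_CNY − r_USD)T) = 6.2257 · e^((0.0704 − 0.1020) × 7/12)
= 6.2257 · e^-0.018433 = 6.2257 × 0.981736
F = 6.1120 CNY per USD

6.1120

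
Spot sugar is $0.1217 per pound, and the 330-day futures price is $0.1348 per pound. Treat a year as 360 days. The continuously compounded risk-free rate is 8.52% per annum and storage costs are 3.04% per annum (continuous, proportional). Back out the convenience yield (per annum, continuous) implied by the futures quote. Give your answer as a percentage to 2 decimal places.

0.41%

F = S·e^((r+u−y)T) ⇒ (r+u−y) = ln(F/S)/T
ln(0.1348/0.1217) = 0.102233; /T ⇒ 0.111527
y = r + u − ln(F/S)/T = 0.0852 + 0.0304 − 0.111527 = 0.004073
y = 0.41%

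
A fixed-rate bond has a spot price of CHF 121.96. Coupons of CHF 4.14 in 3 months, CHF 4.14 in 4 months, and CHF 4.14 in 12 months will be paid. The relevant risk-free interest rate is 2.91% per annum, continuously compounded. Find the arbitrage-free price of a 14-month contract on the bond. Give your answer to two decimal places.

PV(coupons) I = 4.14·e^(−0.0291·3/12) + 4.14·e^(−0.0291·4/12) + 4.14·e^(−0.0291·12/12)
I = 4.1100 + 4.1000 + 4.0213 = 12.2313
F = (S − I)·e^(rT) = (121.96 − 12.2313) · e^(0.0291·14/12)
= 109.7287 · e^0.033950 = 109.7287 × 1.034533 = CHF 113.52

CHF 113.52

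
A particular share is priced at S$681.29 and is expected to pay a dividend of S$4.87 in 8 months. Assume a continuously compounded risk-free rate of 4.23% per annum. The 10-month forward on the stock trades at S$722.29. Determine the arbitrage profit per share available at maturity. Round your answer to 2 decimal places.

S$21.46 per share

PV(dividends) I = 4.87·e^(−0.0423·8/12) = 4.7346
Fair forward F* = (S − I)·e^(rT) = (681.29 − 4.7346)·e^0.035250 = 676.5554 × 1.035879 = 700.8295
Market S$722.29 > fair 700.8295: forward overpriced → cash-and-carry (borrow at r, buy the stock and collect the dividends, short the forward).
Profit at T = |F_mkt − F*| = |722.29 − 700.8295| = S$21.46 per share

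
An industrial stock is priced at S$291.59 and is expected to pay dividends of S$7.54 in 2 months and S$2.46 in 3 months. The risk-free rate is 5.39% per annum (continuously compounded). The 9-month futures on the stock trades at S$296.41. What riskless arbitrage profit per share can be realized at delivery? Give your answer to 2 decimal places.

PV(dividends) I = 7.54·e^(−0.0539·2/12) + 2.46·e^(−0.0539·3/12) = 9.8996
Fair futures F* = (S − I)·e^(rT) = (291.59 − 9.8996)·e^0.040425 = 281.6904 × 1.041253 = 293.3110
Market S$296.41 > fair 293.3110: forward overpriced → cash-and-carry (borrow at r, buy the stock and collect the dividends, short the forward).
Profit at T = |F_mkt − F*| = |296.41 − 293.3110| = S$3.10 per share

S$3.10 per share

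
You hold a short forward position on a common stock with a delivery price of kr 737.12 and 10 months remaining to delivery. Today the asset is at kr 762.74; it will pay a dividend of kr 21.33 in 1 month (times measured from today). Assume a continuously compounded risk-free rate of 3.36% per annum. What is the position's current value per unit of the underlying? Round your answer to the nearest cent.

-kr 24.70

PV(remaining dividends) I = 21.33·e^(−0.0336·1/12) = 21.2704
Current forward F = (S − I)·e^(rT) = (762.74 − 21.2704)·e^(0.0336·10/12) = 741.4696 × 1.028396 = 762.5244
Value (long) = (F − K)·e^(−rT) = (762.5244 − 737.12) × 0.972388 = 24.7029
Short position value = −(long value) = -kr 24.70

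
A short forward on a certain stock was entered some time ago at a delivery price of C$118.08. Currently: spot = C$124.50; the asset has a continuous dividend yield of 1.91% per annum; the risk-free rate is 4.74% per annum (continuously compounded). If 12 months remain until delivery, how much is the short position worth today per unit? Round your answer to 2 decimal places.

-C$9.53

Current fair forward for the remaining 12 months: F = S·e^((r − q)·T), (r − q) = 0.0474 − 0.0191 = 0.0283
F = 124.50 · e^(0.0283 × 12/12) = 124.50 × 1.028704 = 128.0736
Value of long forward = (F − K)·e^(−rT) = (128.0736 − 118.08) · e^(−0.0474·12/12)
= 9.9936 × 0.953706 = 9.53
Short position value = −(long value) = -C$9.53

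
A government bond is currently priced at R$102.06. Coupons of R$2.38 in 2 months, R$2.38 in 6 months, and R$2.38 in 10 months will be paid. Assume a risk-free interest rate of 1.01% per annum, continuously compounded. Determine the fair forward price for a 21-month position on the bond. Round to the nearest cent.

R$96.65

PV(coupons) I = 2.38·e^(−0.0101·2/12) + 2.38·e^(−0.0101·6/12) + 2.38·e^(−0.0101·10/12)
I = 2.3760 + 2.3680 + 2.3601 = 7.1041
F = (S − I)·e^(rT) = (102.06 − 7.1041) · e^(0.0101·21/12)
= 94.9559 · e^0.017675 = 94.9559 × 1.017832 = R$96.65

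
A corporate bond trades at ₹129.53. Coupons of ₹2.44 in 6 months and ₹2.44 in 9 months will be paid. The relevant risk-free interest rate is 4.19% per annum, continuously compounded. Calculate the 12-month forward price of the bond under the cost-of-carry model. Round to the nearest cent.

₹130.12

PV(coupons) I = 2.44·e^(−0.0419·6/12) + 2.44·e^(−0.0419·9/12)
I = 2.3894 + 2.3645 = 4.7539
F = (S − I)·e^(rT) = (129.53 − 4.7539) · e^(0.0419·12/12)
= 124.7761 · e^0.041900 = 124.7761 × 1.042790 = ₹130.12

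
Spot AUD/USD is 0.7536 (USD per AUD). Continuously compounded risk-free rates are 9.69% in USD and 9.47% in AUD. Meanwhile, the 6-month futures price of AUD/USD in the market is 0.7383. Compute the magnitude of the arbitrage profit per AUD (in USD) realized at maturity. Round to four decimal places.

Fair futures: F* = S·e^(carry·T), with carry = (r_USD − r_AUD) = 0.0969 − 0.0947 = 0.0022
F* = 0.7536 · e^(0.0022 × 6/12) = 0.7536 · e^0.001100 = 0.7536 × 1.001101 = 0.7544
Market 0.7383 < fair 0.7544: forward underpriced → reverse cash-and-carry (short spot, go long the forward).
At maturity, profit = |F_mkt − F*| = |0.7383 − 0.7544| = 0.0161 per AUD (in USD)

0.0161 per AUD (in USD)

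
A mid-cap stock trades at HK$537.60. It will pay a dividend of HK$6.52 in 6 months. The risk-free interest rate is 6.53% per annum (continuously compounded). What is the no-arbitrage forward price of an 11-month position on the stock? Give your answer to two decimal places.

HK$564.06

PV(dividends) I = 6.52·e^(−0.0653·6/12)
I = 6.3106
F = (S − I)·e^(rT) = (537.60 − 6.3106) · e^(0.0653·11/12)
= 531.2894 · e^0.059858 = 531.2894 × 1.061686 = HK$564.06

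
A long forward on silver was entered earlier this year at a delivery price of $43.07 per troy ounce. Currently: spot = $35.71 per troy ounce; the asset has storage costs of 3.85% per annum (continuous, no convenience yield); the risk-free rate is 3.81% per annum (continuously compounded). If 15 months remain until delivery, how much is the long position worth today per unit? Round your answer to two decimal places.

-$3.60 per troy ounce

Current fair forward for the remaining 15 months: F = S·e^((r + u)·T), (r + u) = 0.0381 + 0.0385 = 0.0766
F = 35.71 · e^(0.0766 × 15/12) = 35.71 × 1.100484 = 39.2983
Value of long forward = (F − K)·e^(−rT) = (39.2983 − 43.07) · e^(−0.0381·15/12)
= -3.7717 × 0.953491 = -3.60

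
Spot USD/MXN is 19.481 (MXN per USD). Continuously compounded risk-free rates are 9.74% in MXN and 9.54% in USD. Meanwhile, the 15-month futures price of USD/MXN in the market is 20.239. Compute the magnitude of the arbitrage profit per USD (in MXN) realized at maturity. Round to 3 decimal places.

Fair futures: F* = S·e^(carry·T), with carry = (r_MXN − r_USD) = 0.0974 − 0.0954 = 0.0020
F* = 19.481 · e^(0.0020 × 15/12) = 19.481 · e^0.002500 = 19.481 × 1.002503 = 19.5298
Market 20.239 > fair 19.5298: forward overpriced → cash-and-carry (buy spot, short the forward).
At maturity, profit = |F_mkt − F*| = |20.239 − 19.5298| = 0.709 per USD (in MXN)

0.709 per USD (in MXN)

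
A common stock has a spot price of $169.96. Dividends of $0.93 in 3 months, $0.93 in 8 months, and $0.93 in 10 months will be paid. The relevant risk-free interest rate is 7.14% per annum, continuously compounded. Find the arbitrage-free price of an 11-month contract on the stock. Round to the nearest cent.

$178.60

PV(dividends) I = 0.93·e^(−0.0714·3/12) + 0.93·e^(−0.0714·8/12) + 0.93·e^(−0.0714·10/12)
I = 0.9135 + 0.8868 + 0.8763 = 2.6766
F = (S − I)·e^(rT) = (169.96 − 2.6766) · e^(0.0714·11/12)
= 167.2834 · e^0.065450 = 167.2834 × 1.067639 = $178.60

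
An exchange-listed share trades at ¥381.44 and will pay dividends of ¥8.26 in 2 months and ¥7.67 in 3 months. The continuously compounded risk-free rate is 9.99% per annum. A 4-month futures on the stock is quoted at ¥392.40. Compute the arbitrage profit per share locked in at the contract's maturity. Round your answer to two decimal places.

¥14.18 per share

PV(dividends) I = 8.26·e^(−0.0999·2/12) + 7.67·e^(−0.0999·3/12) = 15.6044
Fair futures F* = (S − I)·e^(rT) = (381.44 − 15.6044)·e^0.033300 = 365.8356 × 1.033861 = 378.2232
Market ¥392.40 > fair 378.2232: forward overpriced → cash-and-carry (borrow at r, buy the stock and collect the dividends, short the forward).
Profit at T = |F_mkt − F*| = |392.40 − 378.2232| = ¥14.18 per share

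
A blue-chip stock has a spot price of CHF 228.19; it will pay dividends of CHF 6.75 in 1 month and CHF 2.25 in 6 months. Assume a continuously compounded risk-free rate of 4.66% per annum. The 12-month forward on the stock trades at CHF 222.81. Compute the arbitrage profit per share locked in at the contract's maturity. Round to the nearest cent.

PV(dividends) I = 6.75·e^(−0.0466·1/12) + 2.25·e^(−0.0466·6/12) = 8.9220
Fair forward F* = (S − I)·e^(rT) = (228.19 − 8.9220)·e^0.046600 = 219.2680 × 1.047703 = 229.7277
Market CHF 222.81 < fair 229.7277: forward underpriced → reverse cash-and-carry (short the stock, invest proceeds at r, pay the dividends, go long the forward).
Profit at T = |F_mkt − F*| = |222.81 − 229.7277| = CHF 6.92 per share

CHF 6.92 per share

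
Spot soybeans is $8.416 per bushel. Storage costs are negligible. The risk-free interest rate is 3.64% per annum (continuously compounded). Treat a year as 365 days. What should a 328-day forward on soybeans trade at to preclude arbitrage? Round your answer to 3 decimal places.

$8.696 per bushel

F = S·e^(rT) = 8.416 · e^(0.0364 × 328/365) = 8.416 · e^0.032710
= 8.416 × 1.033251 = $8.696 per bushel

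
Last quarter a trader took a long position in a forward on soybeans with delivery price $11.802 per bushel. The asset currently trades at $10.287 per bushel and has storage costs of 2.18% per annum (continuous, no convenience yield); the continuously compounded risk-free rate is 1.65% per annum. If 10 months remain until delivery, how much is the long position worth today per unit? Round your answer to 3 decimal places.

Current fair forward for the remaining 10 months: F = S·e^((r + u)·T), (r + u) = 0.0165 + 0.0218 = 0.0383
F = 10.287 · e^(0.0383 × 10/12) = 10.287 × 1.032431 = 10.6206
Value of long forward = (F − K)·e^(−rT) = (10.6206 − 11.802) · e^(−0.0165·10/12)
= -1.1814 × 0.986344 = -1.165

-$1.165 per bushel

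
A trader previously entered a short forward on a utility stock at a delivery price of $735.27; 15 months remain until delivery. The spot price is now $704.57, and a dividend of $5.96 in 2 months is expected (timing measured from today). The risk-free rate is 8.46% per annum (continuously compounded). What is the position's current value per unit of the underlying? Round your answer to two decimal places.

PV(remaining dividends) I = 5.96·e^(−0.0846·2/12) = 5.8766
Current forward F = (S − I)·e^(rT) = (704.57 − 5.8766)·e^(0.0846·15/12) = 698.6934 × 1.111544 = 776.6285
Value (long) = (F − K)·e^(−rT) = (776.6285 − 735.27) × 0.899650 = 37.2082
Short position value = −(long value) = -$37.21

-$37.21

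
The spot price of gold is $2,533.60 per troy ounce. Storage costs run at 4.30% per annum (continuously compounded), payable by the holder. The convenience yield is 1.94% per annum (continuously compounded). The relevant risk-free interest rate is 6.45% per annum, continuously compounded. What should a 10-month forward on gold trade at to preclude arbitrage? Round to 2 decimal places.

Net carry = r + u − y = 0.0645 + 0.0430 − 0.0194 = 0.0881
F = S·e^((r+u−y)T) = 2533.60 · e^(0.0881 × 10/12) = 2533.60 · e^0.07341667
= 2533.60 × 1.07617885 = $2,726.61 per troy ounce

$2,726.61 per troy ounce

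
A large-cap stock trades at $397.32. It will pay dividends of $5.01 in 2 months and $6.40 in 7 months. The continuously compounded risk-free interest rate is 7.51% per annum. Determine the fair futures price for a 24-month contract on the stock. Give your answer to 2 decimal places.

$448.84

PV(dividends) I = 5.01·e^(−0.0751·2/12) + 6.40·e^(−0.0751·7/12)
I = 4.9477 + 6.1257 = 11.0734
F = (S − I)·e^(rT) = (397.32 − 11.0734) · e^(0.0751·24/12)
= 386.2466 · e^0.150200 = 386.2466 × 1.162067 = $448.84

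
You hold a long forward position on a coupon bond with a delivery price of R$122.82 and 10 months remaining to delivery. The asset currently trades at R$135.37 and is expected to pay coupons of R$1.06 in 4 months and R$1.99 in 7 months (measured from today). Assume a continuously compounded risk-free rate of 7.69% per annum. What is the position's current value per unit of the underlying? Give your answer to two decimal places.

R$17.24

PV(remaining coupons) I = 1.06·e^(−0.0769·4/12) + 1.99·e^(−0.0769·7/12) = 2.9359
Current forward F = (S − I)·e^(rT) = (135.37 − 2.9359)·e^(0.0769·10/12) = 132.4341 × 1.066181 = 141.1987
Value (long) = (F − K)·e^(−rT) = (141.1987 − 122.82) × 0.937927 = 17.2379
Value = R$17.24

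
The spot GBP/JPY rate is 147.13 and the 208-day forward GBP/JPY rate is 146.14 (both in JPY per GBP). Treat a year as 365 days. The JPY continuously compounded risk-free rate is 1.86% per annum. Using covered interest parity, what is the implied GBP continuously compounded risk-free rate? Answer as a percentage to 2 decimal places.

3.04%

F = S·e^((r_JPY − r_GBP)T) ⇒ r_GBP = r_JPY − ln(F/S)/T
ln(146.14/147.13) = -0.006751; /(208/365) = -0.011847
r_GBP = 0.0186 + 0.011847 = 0.030447
r_GBP = 3.04%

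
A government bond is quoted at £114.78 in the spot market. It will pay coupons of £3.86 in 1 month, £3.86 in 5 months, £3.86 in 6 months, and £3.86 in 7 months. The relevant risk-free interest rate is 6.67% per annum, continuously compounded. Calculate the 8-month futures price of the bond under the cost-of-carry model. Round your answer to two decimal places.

£104.28

PV(coupons) I = 3.86·e^(−0.0667·1/12) + 3.86·e^(−0.0667·5/12) + 3.86·e^(−0.0667·6/12) + 3.86·e^(−0.0667·7/12)
I = 3.8386 + 3.7542 + 3.7334 + 3.7127 = 15.0389
F = (S − I)·e^(rT) = (114.78 − 15.0389) · e^(0.0667·8/12)
= 99.7411 · e^0.044467 = 99.7411 × 1.045470 = £104.28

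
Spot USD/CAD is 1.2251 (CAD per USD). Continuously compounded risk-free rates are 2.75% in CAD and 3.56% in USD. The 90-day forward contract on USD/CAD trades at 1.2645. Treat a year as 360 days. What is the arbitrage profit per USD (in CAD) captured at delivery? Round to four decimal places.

Fair forward: F* = S·e^(carry·T), with carry = (r_CAD − r_USD) = 0.0275 − 0.0356 = -0.0081
F* = 1.2251 · e^(-0.0081 × 90/360) = 1.2251 · e^-0.002025 = 1.2251 × 0.997977 = 1.2226
Market 1.2645 > fair 1.2226: forward overpriced → cash-and-carry (buy spot, short the forward).
At maturity, profit = |F_mkt − F*| = |1.2645 − 1.2226| = 0.0419 per USD (in CAD)

0.0419 per USD (in CAD)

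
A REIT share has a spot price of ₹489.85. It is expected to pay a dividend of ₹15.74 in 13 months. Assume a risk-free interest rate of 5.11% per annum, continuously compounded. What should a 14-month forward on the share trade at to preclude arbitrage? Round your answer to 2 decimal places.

₹504.13

PV(dividends) I = 15.74·e^(−0.0511·13/12)
I = 14.8923
F = (S − I)·e^(rT) = (489.85 − 14.8923) · e^(0.0511·14/12)
= 474.9577 · e^0.059617 = 474.9577 × 1.061430 = ₹504.13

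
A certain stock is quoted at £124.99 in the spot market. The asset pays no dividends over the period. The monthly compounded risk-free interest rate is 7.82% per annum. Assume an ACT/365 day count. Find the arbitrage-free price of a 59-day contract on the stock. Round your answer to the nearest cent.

£126.57

F = S · (1+r/12)^(12T)
= 124.99 × 1.012679
F = £126.57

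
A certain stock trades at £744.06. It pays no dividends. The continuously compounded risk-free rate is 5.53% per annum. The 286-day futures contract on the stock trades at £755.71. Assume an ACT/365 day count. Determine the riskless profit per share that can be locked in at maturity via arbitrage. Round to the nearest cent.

Fair futures: F* = S·e^(carry·T), with carry = r = 0.0553
F* = 744.06 · e^(0.0553 × 286/365) = 744.06 · e^0.043331 = 744.06 × 1.044283 = £777.0092
Market £755.71 < fair £777.0092: forward underpriced → reverse cash-and-carry (short spot, go long the forward).
At maturity, profit = |F_mkt − F*| = |755.71 − 777.0092| = £21.30 per share

£21.30 per share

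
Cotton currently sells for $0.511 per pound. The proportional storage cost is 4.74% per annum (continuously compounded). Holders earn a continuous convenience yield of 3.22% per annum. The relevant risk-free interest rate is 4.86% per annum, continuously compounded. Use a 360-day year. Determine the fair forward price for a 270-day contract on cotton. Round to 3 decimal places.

Net carry = r + u − y = 0.0486 + 0.0474 − 0.0322 = 0.0638
F = S·e^((r+u−y)T) = 0.511 · e^(0.0638 × 270/360) = 0.511 · e^0.047850
= 0.511 × 1.049013 = $0.536 per pound

$0.536 per pound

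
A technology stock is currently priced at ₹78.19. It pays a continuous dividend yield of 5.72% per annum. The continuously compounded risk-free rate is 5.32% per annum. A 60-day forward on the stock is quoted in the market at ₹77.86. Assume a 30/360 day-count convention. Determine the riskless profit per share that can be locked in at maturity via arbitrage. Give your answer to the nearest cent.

Fair forward: F* = S·e^(carry·T), with carry = (r − q) = 0.0532 − 0.0572 = -0.0040
F* = 78.19 · e^(-0.0040 × 60/360) = 78.19 · e^-0.000667 = 78.19 × 0.999333 = ₹78.1378
Market ₹77.86 < fair ₹78.1378: forward underpriced → reverse cash-and-carry (short spot, go long the forward).
At maturity, profit = |F_mkt − F*| = |77.86 − 78.1378| = ₹0.28 per share

₹0.28 per share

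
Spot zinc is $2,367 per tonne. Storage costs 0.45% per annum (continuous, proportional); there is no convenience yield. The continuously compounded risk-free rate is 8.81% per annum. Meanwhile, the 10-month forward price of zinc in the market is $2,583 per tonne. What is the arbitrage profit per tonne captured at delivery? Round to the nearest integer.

$26 per tonne

Fair forward: F* = S·e^(carry·T), with carry = (r + u) = 0.0881 + 0.0045 = 0.0926
F* = 2367 · e^(0.0926 × 10/12) = 2367 · e^0.077167 = 2367 × 1.080222 = $2556.8855
Market $2583 > fair $2556.8855: forward overpriced → cash-and-carry (buy spot, short the forward).
At maturity, profit = |F_mkt − F*| = |2583 − 2556.8855| = $26 per tonne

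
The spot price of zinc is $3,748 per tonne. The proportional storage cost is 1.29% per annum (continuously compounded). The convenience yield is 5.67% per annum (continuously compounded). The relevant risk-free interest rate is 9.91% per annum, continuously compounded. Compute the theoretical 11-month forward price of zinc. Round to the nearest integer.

Net carry = r + u − y = 0.0991 + 0.0129 − 0.0567 = 0.0553
F = S·e^((r+u−y)T) = 3748 · e^(0.0553 × 11/12) = 3748 · e^0.050692
= 3748 × 1.051999 = $3,943 per tonne

$3,943 per tonne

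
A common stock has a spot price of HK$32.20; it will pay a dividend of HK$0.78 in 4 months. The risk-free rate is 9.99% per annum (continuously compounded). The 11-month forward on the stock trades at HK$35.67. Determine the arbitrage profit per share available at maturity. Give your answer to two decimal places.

PV(dividends) I = 0.78·e^(−0.0999·4/12) = 0.7545
Fair forward F* = (S − I)·e^(rT) = (32.20 − 0.7545)·e^0.091575 = 31.4455 × 1.095899 = 34.4611
Market HK$35.67 > fair 34.4611: forward overpriced → cash-and-carry (borrow at r, buy the stock and collect the dividends, short the forward).
Profit at T = |F_mkt − F*| = |35.67 − 34.4611| = HK$1.21 per share

HK$1.21 per share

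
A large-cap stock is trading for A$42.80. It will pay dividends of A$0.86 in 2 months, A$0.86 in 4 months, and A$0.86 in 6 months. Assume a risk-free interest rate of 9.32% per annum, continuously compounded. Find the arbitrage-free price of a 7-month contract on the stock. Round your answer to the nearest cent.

PV(dividends) I = 0.86·e^(−0.0932·2/12) + 0.86·e^(−0.0932·4/12) + 0.86·e^(−0.0932·6/12)
I = 0.8467 + 0.8337 + 0.8208 = 2.5012
F = (S − I)·e^(rT) = (42.80 − 2.5012) · e^(0.0932·7/12)
= 40.2988 · e^0.054367 = 40.2988 × 1.055872 = A$42.55

A$42.55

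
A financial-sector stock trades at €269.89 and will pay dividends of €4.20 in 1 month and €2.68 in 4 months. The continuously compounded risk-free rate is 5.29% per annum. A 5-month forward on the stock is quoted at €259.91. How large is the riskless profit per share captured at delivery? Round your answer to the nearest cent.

€9.03 per share

PV(dividends) I = 4.20·e^(−0.0529·1/12) + 2.68·e^(−0.0529·4/12) = 6.8147
Fair forward F* = (S − I)·e^(rT) = (269.89 − 6.8147)·e^0.022042 = 263.0753 × 1.022287 = 268.9385
Market €259.91 < fair 268.9385: forward underpriced → reverse cash-and-carry (short the stock, invest proceeds at r, pay the dividends, go long the forward).
Profit at T = |F_mkt − F*| = |259.91 − 268.9385| = €9.03 per share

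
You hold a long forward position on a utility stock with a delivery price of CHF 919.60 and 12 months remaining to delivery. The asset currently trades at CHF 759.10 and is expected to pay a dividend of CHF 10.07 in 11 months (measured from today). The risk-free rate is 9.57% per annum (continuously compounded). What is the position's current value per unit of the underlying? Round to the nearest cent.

-CHF 85.80

PV(remaining dividends) I = 10.07·e^(−0.0957·11/12) = 9.2242
Current forward F = (S − I)·e^(rT) = (759.10 − 9.2242)·e^(0.0957·12/12) = 749.8758 × 1.100429 = 825.1851
Value (long) = (F − K)·e^(−rT) = (825.1851 − 919.60) × 0.908737 = -85.7983
Value = -CHF 85.80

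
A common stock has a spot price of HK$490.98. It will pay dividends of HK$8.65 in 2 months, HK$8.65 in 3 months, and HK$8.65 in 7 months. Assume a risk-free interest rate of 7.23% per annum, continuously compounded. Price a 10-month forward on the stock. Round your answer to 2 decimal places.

PV(dividends) I = 8.65·e^(−0.0723·2/12) + 8.65·e^(−0.0723·3/12) + 8.65·e^(−0.0723·7/12)
I = 8.5464 + 8.4951 + 8.2928 = 25.3343
F = (S − I)·e^(rT) = (490.98 − 25.3343) · e^(0.0723·10/12)
= 465.6457 · e^0.060250 = 465.6457 × 1.062102 = HK$494.56

HK$494.56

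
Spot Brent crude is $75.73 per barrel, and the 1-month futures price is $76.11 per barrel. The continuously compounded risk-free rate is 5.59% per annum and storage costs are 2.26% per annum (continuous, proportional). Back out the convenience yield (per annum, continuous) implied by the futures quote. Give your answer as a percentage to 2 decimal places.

F = S·e^((r+u−y)T) ⇒ (r+u−y) = ln(F/S)/T
ln(76.11/75.73) = 0.005005; /T ⇒ 0.060060
y = r + u − ln(F/S)/T = 0.0559 + 0.0226 − 0.060060 = 0.018440
y = 1.84%

1.84%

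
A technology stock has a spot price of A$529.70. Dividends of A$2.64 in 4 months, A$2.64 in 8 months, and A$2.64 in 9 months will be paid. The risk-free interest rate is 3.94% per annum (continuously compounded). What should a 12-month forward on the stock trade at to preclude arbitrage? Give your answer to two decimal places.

A$542.94

PV(dividends) I = 2.64·e^(−0.0394·4/12) + 2.64·e^(−0.0394·8/12) + 2.64·e^(−0.0394·9/12)
I = 2.6056 + 2.5716 + 2.5631 = 7.7403
F = (S − I)·e^(rT) = (529.70 − 7.7403) · e^(0.0394·12/12)
= 521.9597 · e^0.039400 = 521.9597 × 1.040186 = A$542.94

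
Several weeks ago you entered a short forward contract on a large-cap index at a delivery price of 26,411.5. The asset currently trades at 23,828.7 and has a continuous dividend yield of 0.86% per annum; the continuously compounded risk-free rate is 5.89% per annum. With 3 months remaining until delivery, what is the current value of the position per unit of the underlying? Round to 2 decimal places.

Current fair forward for the remaining 3 months: F = S·e^((r − q)·T), (r − q) = 0.0589 − 0.0086 = 0.0503
F = 23828.7 · e^(0.0503 × 3/12) = 23828.7 × 1.01265440 = 24130.2379
Value of long forward = (F − K)·e^(−rT) = (24130.2379 − 26411.5) · e^(−0.0589·3/12)
= -2281.2621 × 0.98538288 = -2247.92
Short position value = −(long value) = 2247.92

2247.92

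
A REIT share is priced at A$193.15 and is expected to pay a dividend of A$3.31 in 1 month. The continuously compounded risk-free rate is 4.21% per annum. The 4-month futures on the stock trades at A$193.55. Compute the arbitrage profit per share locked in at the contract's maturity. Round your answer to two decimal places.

PV(dividends) I = 3.31·e^(−0.0421·1/12) = 3.2984
Fair futures F* = (S − I)·e^(rT) = (193.15 − 3.2984)·e^0.014033 = 189.8516 × 1.014132 = 192.5346
Market A$193.55 > fair 192.5346: forward overpriced → cash-and-carry (borrow at r, buy the stock and collect the dividends, short the forward).
Profit at T = |F_mkt − F*| = |193.55 − 192.5346| = A$1.02 per share

A$1.02 per share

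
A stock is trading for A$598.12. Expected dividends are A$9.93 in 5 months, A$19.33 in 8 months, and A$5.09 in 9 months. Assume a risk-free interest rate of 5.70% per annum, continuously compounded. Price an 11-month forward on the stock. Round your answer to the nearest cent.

A$595.24

PV(dividends) I = 9.93·e^(−0.0570·5/12) + 19.33·e^(−0.0570·8/12) + 5.09·e^(−0.0570·9/12)
I = 9.6969 + 18.6092 + 4.8770 = 33.1831
F = (S − I)·e^(rT) = (598.12 − 33.1831) · e^(0.0570·11/12)
= 564.9369 · e^0.052250 = 564.9369 × 1.053639 = A$595.24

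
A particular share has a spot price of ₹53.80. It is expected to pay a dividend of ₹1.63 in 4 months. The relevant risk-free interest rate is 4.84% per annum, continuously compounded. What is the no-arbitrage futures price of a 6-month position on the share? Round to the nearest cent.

₹53.47

PV(dividends) I = 1.63·e^(−0.0484·4/12)
I = 1.6039
F = (S − I)·e^(rT) = (53.80 − 1.6039) · e^(0.0484·6/12)
= 52.1961 · e^0.024200 = 52.1961 × 1.024495 = ₹53.47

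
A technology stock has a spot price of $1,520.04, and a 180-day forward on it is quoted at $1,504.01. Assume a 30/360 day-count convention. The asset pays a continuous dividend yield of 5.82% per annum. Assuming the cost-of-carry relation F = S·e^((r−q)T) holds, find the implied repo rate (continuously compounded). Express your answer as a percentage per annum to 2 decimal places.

From F = S·e^((r−q)T): (r − q) = ln(F/S)/T
ln(1504.01/1520.04) = ln(0.989454) = -0.010602
(r − q) = -0.010602 / (180/360) = -0.021204
r = ln(F/S)/T + q = -0.021204 + 0.0582 = 0.036996
r = 3.70%

3.70%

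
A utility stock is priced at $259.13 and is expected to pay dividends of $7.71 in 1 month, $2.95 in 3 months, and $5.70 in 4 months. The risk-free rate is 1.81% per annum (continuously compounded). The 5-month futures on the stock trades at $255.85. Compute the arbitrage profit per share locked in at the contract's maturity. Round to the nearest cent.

PV(dividends) I = 7.71·e^(−0.0181·1/12) + 2.95·e^(−0.0181·3/12) + 5.70·e^(−0.0181·4/12) = 16.3008
Fair futures F* = (S − I)·e^(rT) = (259.13 − 16.3008)·e^0.007542 = 242.8292 × 1.007571 = 244.6677
Market $255.85 > fair 244.6677: forward overpriced → cash-and-carry (borrow at r, buy the stock and collect the dividends, short the forward).
Profit at T = |F_mkt − F*| = |255.85 − 244.6677| = $11.18 per share

$11.18 per share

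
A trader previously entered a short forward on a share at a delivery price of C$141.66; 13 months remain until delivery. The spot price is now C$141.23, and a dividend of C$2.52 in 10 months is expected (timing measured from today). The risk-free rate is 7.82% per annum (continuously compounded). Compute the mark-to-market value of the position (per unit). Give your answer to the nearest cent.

PV(remaining dividends) I = 2.52·e^(−0.0782·10/12) = 2.3610
Current forward F = (S − I)·e^(rT) = (141.23 − 2.3610)·e^(0.0782·13/12) = 138.8690 × 1.088409 = 151.1463
Value (long) = (F − K)·e^(−rT) = (151.1463 − 141.66) × 0.918773 = 8.7158
Short position value = −(long value) = -C$8.72

-C$8.72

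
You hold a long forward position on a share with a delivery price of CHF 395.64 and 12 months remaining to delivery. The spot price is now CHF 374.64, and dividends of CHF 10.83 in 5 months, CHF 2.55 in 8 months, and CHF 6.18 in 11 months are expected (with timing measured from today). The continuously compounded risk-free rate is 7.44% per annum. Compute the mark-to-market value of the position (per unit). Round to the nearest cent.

-CHF 11.33

PV(remaining dividends) I = 10.83·e^(−0.0744·5/12) + 2.55·e^(−0.0744·8/12) + 6.18·e^(−0.0744·11/12) = 18.6986
Current forward F = (S − I)·e^(rT) = (374.64 − 18.6986)·e^(0.0744·12/12) = 355.9414 × 1.077238 = 383.4336
Value (long) = (F − K)·e^(−rT) = (383.4336 − 395.64) × 0.928300 = -11.3312
Value = -CHF 11.33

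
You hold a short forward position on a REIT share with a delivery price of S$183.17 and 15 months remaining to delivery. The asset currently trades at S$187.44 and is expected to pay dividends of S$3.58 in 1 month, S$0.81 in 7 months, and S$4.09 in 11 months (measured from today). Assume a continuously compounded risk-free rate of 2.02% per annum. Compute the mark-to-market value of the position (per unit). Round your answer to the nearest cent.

PV(remaining dividends) I = 3.58·e^(−0.0202·1/12) + 0.81·e^(−0.0202·7/12) + 4.09·e^(−0.0202·11/12) = 8.3895
Current forward F = (S − I)·e^(rT) = (187.44 − 8.3895)·e^(0.0202·15/12) = 179.0505 × 1.025571 = 183.6290
Value (long) = (F − K)·e^(−rT) = (183.6290 − 183.17) × 0.975066 = 0.4476
Short position value = −(long value) = -S$0.45

-S$0.45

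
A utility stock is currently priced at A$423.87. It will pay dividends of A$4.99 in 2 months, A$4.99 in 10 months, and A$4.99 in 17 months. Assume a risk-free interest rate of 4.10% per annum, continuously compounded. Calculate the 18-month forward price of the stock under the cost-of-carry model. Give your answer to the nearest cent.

PV(dividends) I = 4.99·e^(−0.0410·2/12) + 4.99·e^(−0.0410·10/12) + 4.99·e^(−0.0410·17/12)
I = 4.9560 + 4.8224 + 4.7084 = 14.4868
F = (S − I)·e^(rT) = (423.87 − 14.4868) · e^(0.0410·18/12)
= 409.3832 · e^0.061500 = 409.3832 × 1.063430 = A$435.35

A$435.35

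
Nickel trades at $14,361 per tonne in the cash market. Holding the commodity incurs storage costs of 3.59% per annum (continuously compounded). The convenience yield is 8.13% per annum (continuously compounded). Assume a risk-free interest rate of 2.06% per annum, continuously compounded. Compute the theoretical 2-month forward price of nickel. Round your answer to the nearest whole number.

Net carry = r + u − y = 0.0206 + 0.0359 − 0.0813 = -0.0248
F = S·e^((r+u−y)T) = 14361 · e^(-0.0248 × 2/12) = 14361 · e^-0.004133
= 14361 × 0.995876 = $14,302 per tonne

$14,302 per tonne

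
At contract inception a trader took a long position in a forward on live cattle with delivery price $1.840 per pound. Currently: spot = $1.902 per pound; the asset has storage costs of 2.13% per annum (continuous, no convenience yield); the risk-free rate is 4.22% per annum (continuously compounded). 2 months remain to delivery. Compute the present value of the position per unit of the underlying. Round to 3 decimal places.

Current fair forward for the remaining 2 months: F = S·e^((r + u)·T), (r + u) = 0.0422 + 0.0213 = 0.0635
F = 1.902 · e^(0.0635 × 2/12) = 1.902 × 1.010640 = 1.9222
Value of long forward = (F − K)·e^(−rT) = (1.9222 − 1.840) · e^(−0.0422·2/12)
= 0.0822 × 0.992991 = 0.082

$0.082 per pound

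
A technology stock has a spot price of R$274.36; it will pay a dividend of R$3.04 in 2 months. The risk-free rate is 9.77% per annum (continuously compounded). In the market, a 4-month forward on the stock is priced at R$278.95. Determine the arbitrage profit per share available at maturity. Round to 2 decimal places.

R$1.40 per share

PV(dividends) I = 3.04·e^(−0.0977·2/12) = 2.9909
Fair forward F* = (S − I)·e^(rT) = (274.36 − 2.9909)·e^0.032567 = 271.3691 × 1.033103 = 280.3522
Market R$278.95 < fair 280.3522: forward underpriced → reverse cash-and-carry (short the stock, invest proceeds at r, pay the dividends, go long the forward).
Profit at T = |F_mkt − F*| = |278.95 − 280.3522| = R$1.40 per share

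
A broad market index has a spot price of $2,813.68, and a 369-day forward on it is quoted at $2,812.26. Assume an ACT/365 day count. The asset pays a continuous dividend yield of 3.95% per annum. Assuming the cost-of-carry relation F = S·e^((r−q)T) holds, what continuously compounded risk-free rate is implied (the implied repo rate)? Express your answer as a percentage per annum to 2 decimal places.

From F = S·e^((r−q)T): (r − q) = ln(F/S)/T
ln(2812.26/2813.68) = ln(0.999495) = -0.000505
(r − q) = -0.000505 / (369/365) = -0.000500
r = ln(F/S)/T + q = -0.000500 + 0.0395 = 0.039000
r = 3.90%

3.90%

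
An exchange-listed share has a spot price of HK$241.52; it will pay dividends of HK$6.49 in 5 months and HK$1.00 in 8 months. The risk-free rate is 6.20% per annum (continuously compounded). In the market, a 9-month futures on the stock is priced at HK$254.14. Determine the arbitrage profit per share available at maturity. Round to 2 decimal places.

HK$8.75 per share

PV(dividends) I = 6.49·e^(−0.0620·5/12) + 1.00·e^(−0.0620·8/12) = 7.2840
Fair futures F* = (S − I)·e^(rT) = (241.52 − 7.2840)·e^0.046500 = 234.2360 × 1.047598 = 245.3852
Market HK$254.14 > fair 245.3852: forward overpriced → cash-and-carry (borrow at r, buy the stock and collect the dividends, short the forward).
Profit at T = |F_mkt − F*| = |254.14 − 245.3852| = HK$8.75 per share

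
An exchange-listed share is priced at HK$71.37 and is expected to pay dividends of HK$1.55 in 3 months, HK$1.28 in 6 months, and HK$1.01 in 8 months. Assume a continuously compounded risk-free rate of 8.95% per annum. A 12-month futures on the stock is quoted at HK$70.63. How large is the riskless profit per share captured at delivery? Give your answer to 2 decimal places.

PV(dividends) I = 1.55·e^(−0.0895·3/12) + 1.28·e^(−0.0895·6/12) + 1.01·e^(−0.0895·8/12) = 3.6912
Fair futures F* = (S − I)·e^(rT) = (71.37 − 3.6912)·e^0.089500 = 67.6788 × 1.093627 = 74.0154
Market HK$70.63 < fair 74.0154: forward underpriced → reverse cash-and-carry (short the stock, invest proceeds at r, pay the dividends, go long the forward).
Profit at T = |F_mkt − F*| = |70.63 − 74.0154| = HK$3.39 per share

HK$3.39 per share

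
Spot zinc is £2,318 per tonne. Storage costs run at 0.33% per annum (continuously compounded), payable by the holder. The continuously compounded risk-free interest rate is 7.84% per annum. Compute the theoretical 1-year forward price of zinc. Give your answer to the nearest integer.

£2,515 per tonne

Net carry = r + u − y = 0.0784 + 0.0033 − 0.0000 = 0.0817
F = S·e^((r+u−y)T) = 2318 · e^(0.0817 × 1) = 2318 · e^0.081700
= 2318 × 1.085130 = £2,515 per tonne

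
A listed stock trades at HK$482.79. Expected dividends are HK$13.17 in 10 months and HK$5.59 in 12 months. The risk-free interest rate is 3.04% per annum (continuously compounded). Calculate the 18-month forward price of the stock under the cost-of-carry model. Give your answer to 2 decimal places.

PV(dividends) I = 13.17·e^(−0.0304·10/12) + 5.59·e^(−0.0304·12/12)
I = 12.8406 + 5.4226 = 18.2632
F = (S − I)·e^(rT) = (482.79 − 18.2632) · e^(0.0304·18/12)
= 464.5268 · e^0.045600 = 464.5268 × 1.046656 = HK$486.20

HK$486.20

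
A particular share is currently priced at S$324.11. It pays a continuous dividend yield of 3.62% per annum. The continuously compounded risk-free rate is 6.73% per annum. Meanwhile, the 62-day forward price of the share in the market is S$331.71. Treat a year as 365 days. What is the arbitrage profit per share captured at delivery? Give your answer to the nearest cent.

S$5.88 per share

Fair forward: F* = S·e^(carry·T), with carry = (r − q) = 0.0673 − 0.0362 = 0.0311
F* = 324.11 · e^(0.0311 × 62/365) = 324.11 · e^0.005283 = 324.11 × 1.005297 = S$325.8268
Market S$331.71 > fair S$325.8268: forward overpriced → cash-and-carry (buy spot, short the forward).
At maturity, profit = |F_mkt − F*| = |331.71 − 325.8268| = S$5.88 per share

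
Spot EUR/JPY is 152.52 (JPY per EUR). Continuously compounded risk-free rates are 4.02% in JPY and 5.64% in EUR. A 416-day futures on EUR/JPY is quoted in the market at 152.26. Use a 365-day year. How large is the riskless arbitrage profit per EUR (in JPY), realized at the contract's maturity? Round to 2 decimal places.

2.53 per EUR (in JPY)

Fair futures: F* = S·e^(carry·T), with carry = (r_JPY − r_EUR) = 0.0402 − 0.0564 = -0.0162
F* = 152.52 · e^(-0.0162 × 416/365) = 152.52 · e^-0.018464 = 152.52 × 0.981705 = 149.7296
Market 152.26 > fair 149.7296: forward overpriced → cash-and-carry (buy spot, short the forward).
At maturity, profit = |F_mkt − F*| = |152.26 − 149.7296| = 2.53 per EUR (in JPY)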